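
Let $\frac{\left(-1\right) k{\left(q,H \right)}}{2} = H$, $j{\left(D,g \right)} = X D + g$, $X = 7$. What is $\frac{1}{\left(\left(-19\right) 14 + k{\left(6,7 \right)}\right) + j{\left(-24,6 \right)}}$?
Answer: $- \frac{1}{442} \approx -0.0022624$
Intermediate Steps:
$j{\left(D,g \right)} = g + 7 D$ ($j{\left(D,g \right)} = 7 D + g = g + 7 D$)
$k{\left(q,H \right)} = - 2 H$
$\frac{1}{\left(\left(-19\right) 14 + k{\left(6,7 \right)}\right) + j{\left(-24,6 \right)}} = \frac{1}{\left(\left(-19\right) 14 - 14\right) + \left(6 + 7 \left(-24\right)\right)} = \frac{1}{\left(-266 - 14\right) + \left(6 - 168\right)} = \frac{1}{-280 - 162} = \frac{1}{-442} = - \frac{1}{442}$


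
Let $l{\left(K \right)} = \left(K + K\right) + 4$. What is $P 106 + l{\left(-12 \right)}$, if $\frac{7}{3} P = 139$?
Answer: $\frac{44062}{7} \approx 6294.6$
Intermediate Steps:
$P = \frac{417}{7}$ ($P = \frac{3}{7} \cdot 139 = \frac{417}{7} \approx 59.571$)
$l{\left(K \right)} = 4 + 2 K$ ($l{\left(K \right)} = 2 K + 4 = 4 + 2 K$)
$P 106 + l{\left(-12 \right)} = \frac{417}{7} \cdot 106 + \left(4 + 2 \left(-12\right)\right) = \frac{44202}{7} + \left(4 - 24\right) = \frac{44202}{7} - 20 = \frac{44062}{7}$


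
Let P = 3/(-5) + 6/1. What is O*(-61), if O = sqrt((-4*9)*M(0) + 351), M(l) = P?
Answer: -183*sqrt(435)/5 ≈ -763.35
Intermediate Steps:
P = 27/5 (P = 3*(-1/5) + 6*1 = -3/5 + 6 = 27/5 ≈ 5.4000)
M(l) = 27/5
O = 3*sqrt(435)/5 (O = sqrt(-4*9*(27/5) + 351) = sqrt(-36*27/5 + 351) = sqrt(-972/5 + 351) = sqrt(783/5) = 3*sqrt(435)/5 ≈ 12.514)
O*(-61) = (3*sqrt(435)/5)*(-61) = -183*sqrt(435)/5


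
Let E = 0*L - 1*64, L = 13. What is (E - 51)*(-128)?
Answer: 14720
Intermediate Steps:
E = -64 (E = 0*13 - 1*64 = 0 - 64 = -64)
(E - 51)*(-128) = (-64 - 51)*(-128) = -115*(-128) = 14720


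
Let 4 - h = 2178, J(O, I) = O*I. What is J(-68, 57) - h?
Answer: -1702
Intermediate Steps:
J(O, I) = I*O
h = -2174 (h = 4 - 1*2178 = 4 - 2178 = -2174)
J(-68, 57) - h = 57*(-68) - 1*(-2174) = -3876 + 2174 = -1702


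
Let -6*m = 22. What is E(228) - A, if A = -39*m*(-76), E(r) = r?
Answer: 11096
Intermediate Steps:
m = -11/3 (m = -⅙*22 = -11/3 ≈ -3.6667)
A = -10868 (A = -39*(-11/3)*(-76) = 143*(-76) = -10868)
E(228) - A = 228 - 1*(-10868) = 228 + 10868 = 11096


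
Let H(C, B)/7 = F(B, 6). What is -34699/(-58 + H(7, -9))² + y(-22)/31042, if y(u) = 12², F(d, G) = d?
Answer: -48864457/20658451 ≈ -2.3653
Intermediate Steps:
H(C, B) = 7*B
y(u) = 144
-34699/(-58 + H(7, -9))² + y(-22)/31042 = -34699/(-58 + 7*(-9))² + 144/31042 = -34699/(-58 - 63)² + 144*(1/31042) = -34699/((-121)²) + 72/15521 = -34699/14641 + 72/15521 = -48864457/20658451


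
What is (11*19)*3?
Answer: 627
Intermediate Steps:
(11*19)*3 = 209*3 = 627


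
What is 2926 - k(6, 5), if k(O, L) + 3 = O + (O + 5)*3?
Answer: 2890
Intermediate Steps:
k(O, L) = 12 + 4*O (k(O, L) = -3 + (O + (O + 5)*3) = -3 + (O + (5 + O)*3) = -3 + (O + (15 + 3*O)) = -3 + (15 + 4*O) = 12 + 4*O)
2926 - k(6, 5) = 2926 - (12 + 4*6) = 2926 - (12 + 24) = 2926 - 1*36 = 2926 - 36 = 2890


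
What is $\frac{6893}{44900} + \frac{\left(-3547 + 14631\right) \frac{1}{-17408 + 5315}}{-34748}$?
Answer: $\frac{42602770739}{277460582700} \approx 0.15355$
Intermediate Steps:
$\frac{6893}{44900} + \frac{\left(-3547 + 14631\right) \frac{1}{-17408 + 5315}}{-34748} = 6893 \cdot \frac{1}{44900} + \frac{11084}{-12093} \left(- \frac{1}{34748}\right) = \frac{6893}{44900} + 11084 \left(- \frac{1}{12093}\right) \left(- \frac{1}{34748}\right) = \frac{6893}{44900} - - \frac{163}{6179523} = \frac{6893}{44900} + \frac{163}{6179523} = \frac{42602770739}{277460582700}$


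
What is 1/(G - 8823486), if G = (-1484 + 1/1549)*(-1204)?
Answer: -1549/10899926954 ≈ -1.4211e-7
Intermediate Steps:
G = 2767652860/1549 (G = (-1484 + 1/1549)*(-1204) = -2298715/1549*(-1204) = 2767652860/1549 ≈ 1.7867e+6)
1/(G - 8823486) = 1/(2767652860/1549 - 8823486) = 1/(-10899926954/1549) = -1549/10899926954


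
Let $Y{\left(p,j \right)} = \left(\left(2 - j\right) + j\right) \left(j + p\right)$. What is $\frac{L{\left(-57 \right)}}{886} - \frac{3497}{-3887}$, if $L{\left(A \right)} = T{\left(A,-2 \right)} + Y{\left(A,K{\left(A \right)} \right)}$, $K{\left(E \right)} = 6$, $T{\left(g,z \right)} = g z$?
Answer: $\frac{120961}{132457} \approx 0.91321$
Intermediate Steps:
$Y{\left(p,j \right)} = 2 j + 2 p$ ($Y{\left(p,j \right)} = 2 \left(j + p\right) = 2 j + 2 p$)
$L{\left(A \right)} = 12$ ($L{\left(A \right)} = A \left(-2\right) + \left(2 \cdot 6 + 2 A\right) = - 2 A + \left(12 + 2 A\right) = 12$)
$\frac{L{\left(-57 \right)}}{886} - \frac{3497}{-3887} = \frac{12}{886} - \frac{3497}{-3887} = 12 \cdot \frac{1}{886} - - \frac{269}{299} = \frac{6}{443} + \frac{269}{299} = \frac{120961}{132457}$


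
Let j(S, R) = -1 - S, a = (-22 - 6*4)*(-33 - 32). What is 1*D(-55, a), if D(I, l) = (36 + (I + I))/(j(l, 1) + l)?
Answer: 74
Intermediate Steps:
a = 2990 (a = (-22 - 24)*(-65) = -46*(-65) = 2990)
D(I, l) = -36 - 2*I (D(I, l) = (36 + (I + I))/((-1 - l) + l) = (36 + 2*I)/(-1) = (36 + 2*I)*(-1) = -36 - 2*I)
1*D(-55, a) = 1*(-36 - 2*(-55)) = 1*(-36 + 110) = 1*74 = 74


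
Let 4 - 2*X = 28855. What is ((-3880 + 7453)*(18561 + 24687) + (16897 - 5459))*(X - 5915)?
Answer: -3143350532551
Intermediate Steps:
X = -28851/2 (X = 2 - 1/2*28855 = 2 - 28855/2 = -28851/2 ≈ -14426.)
((-3880 + 7453)*(18561 + 24687) + (16897 - 5459))*(X - 5915) = ((-3880 + 7453)*(18561 + 24687) + (16897 - 5459))*(-28851/2 - 5915) = (3573*43248 + 11438)*(-40681/2) = (154525104 + 11438)*(-40681/2) = 154536542*(-40681/2) = -3143350532551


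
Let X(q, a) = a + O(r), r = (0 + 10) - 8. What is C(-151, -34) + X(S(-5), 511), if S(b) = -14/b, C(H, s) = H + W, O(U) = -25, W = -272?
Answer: 63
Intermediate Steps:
r = 2 (r = 10 - 8 = 2)
C(H, s) = -272 + H (C(H, s) = H - 272 = -272 + H)
X(q, a) = -25 + a (X(q, a) = a - 25 = -25 + a)
C(-151, -34) + X(S(-5), 511) = (-272 - 151) + (-25 + 511) = -423 + 486 = 63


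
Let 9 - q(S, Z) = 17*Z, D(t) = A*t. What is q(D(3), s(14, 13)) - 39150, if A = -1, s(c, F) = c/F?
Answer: -509071/13 ≈ -39159.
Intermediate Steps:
D(t) = -t
q(S, Z) = 9 - 17*Z
q(D(3), s(14, 13)) - 39150 = (9 - 238/13) - 39150 = -121/13 - 39150 = -509071/13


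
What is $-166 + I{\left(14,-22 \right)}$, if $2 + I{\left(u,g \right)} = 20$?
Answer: $-148$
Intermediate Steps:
$I{\left(u,g \right)} = 18$ ($I{\left(u,g \right)} = -2 + 20 = 18$)
$-166 + I{\left(14,-22 \right)} = -166 + 18 = -148$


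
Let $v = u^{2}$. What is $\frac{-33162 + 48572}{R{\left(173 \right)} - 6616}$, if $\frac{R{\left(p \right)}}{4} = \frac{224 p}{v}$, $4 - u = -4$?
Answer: $- \frac{7705}{2097} \approx -3.6743$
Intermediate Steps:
$u = 8$ ($u = 4 - -4 = 4 + 4 = 8$)
$v = 64$ ($v = 8^{2} = 64$)
$R{\left(p \right)} = 14 p$ ($R{\left(p \right)} = 4 \frac{224 p}{64} = 4 \cdot 224 p \frac{1}{64} = 4 \frac{7 p}{2} = 14 p$)
$\frac{-33162 + 48572}{R{\left(173 \right)} - 6616} = \frac{-33162 + 48572}{14 \cdot 173 - 6616} = \frac{15410}{2422 - 6616} = \frac{15410}{-4194} = 15410 \left(- \frac{1}{4194}\right) = - \frac{7705}{2097}$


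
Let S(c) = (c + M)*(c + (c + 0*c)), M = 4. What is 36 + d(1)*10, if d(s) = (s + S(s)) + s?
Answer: 156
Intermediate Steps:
S(c) = 2*c*(4 + c) (S(c) = (c + 4)*(c + (c + 0*c)) = (4 + c)*(c + (c + 0)) = (4 + c)*(c + c) = (4 + c)*(2*c) = 2*c*(4 + c))
d(s) = 2*s + 2*s*(4 + s) (d(s) = (s + 2*s*(4 + s)) + s = 2*s + 2*s*(4 + s))
36 + d(1)*10 = 36 + (2*1*(5 + 1))*10 = 36 + (2*1*6)*10 = 36 + 12*10 = 36 + 120 = 156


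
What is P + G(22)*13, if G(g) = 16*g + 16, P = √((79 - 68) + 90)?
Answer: 4784 + √101 ≈ 4794.0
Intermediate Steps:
P = √101 (P = √(11 + 90) = √101 ≈ 10.050)
G(g) = 16 + 16*g
P + G(22)*13 = √101 + (16 + 16*22)*13 = √101 + (16 + 352)*13 = √101 + 368*13 = √101 + 4784 = 4784 + √101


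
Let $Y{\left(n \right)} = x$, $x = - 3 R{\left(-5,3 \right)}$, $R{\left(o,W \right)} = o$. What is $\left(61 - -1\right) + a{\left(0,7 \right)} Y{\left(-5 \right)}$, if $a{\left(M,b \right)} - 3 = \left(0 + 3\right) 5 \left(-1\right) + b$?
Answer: $-13$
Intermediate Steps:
$a{\left(M,b \right)} = -12 + b$ ($a{\left(M,b \right)} = 3 + \left(\left(0 + 3\right) 5 \left(-1\right) + b\right) = 3 + \left(3 \cdot 5 \left(-1\right) + b\right) = 3 + \left(15 \left(-1\right) + b\right) = 3 + \left(-15 + b\right) = -12 + b$)
$x = 15$ ($x = \left(-3\right) \left(-5\right) = 15$)
$Y{\left(n \right)} = 15$
$\left(61 - -1\right) + a{\left(0,7 \right)} Y{\left(-5 \right)} = \left(61 - -1\right) + \left(-12 + 7\right) 15 = \left(61 + 1\right) - 75 = 62 - 75 = -13$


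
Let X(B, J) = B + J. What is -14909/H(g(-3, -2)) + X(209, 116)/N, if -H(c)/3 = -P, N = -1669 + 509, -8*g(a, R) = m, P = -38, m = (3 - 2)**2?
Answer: 1725739/13224 ≈ 130.50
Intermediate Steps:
m = 1 (m = 1**2 = 1)
g(a, R) = -1/8 (g(a, R) = -1/8*1 = -1/8)
N = -1160
H(c) = -114 (H(c) = -(-3)*(-38) = -3*38 = -114)
-14909/H(g(-3, -2)) + X(209, 116)/N = -14909/(-114) + (209 + 116)/(-1160) = -14909*(-1/114) + 325*(-1/1160) = 14909/114 - 65/232 = 1725739/13224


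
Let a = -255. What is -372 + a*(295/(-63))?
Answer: 17263/21 ≈ 822.05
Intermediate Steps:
-372 + a*(295/(-63)) = -372 - 75225/(-63) = -372 - 75225*(-1)/63 = -372 - 255*(-295/63) = -372 + 25075/21 = 17263/21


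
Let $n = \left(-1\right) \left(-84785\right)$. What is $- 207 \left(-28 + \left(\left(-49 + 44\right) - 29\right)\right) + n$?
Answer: $97619$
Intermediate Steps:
$n = 84785$
$- 207 \left(-28 + \left(\left(-49 + 44\right) - 29\right)\right) + n = - 207 \left(-28 + \left(\left(-49 + 44\right) - 29\right)\right) + 84785 = - 207 \left(-28 - 34\right) + 84785 = \left(-207\right) \left(-62\right) + 84785 = 12834 + 84785 = 97619$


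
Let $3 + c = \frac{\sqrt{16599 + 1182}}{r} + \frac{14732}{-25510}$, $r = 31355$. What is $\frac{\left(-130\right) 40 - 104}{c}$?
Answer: $\frac{466921872308510742}{314934046017887} + \frac{4162534918842 \sqrt{17781}}{314934046017887} \approx 1484.4$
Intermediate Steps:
$c = - \frac{45631}{12755} + \frac{\sqrt{17781}}{31355}$ ($c = -3 + \left(\frac{\sqrt{16599 + 1182}}{31355} + \frac{14732}{-25510}\right) = -3 + \left(\sqrt{17781} \cdot \frac{1}{31355} + 14732 \left(- \frac{1}{25510}\right)\right) = -3 - \left(\frac{7366}{12755} - \frac{\sqrt{17781}}{31355}\right) = - \frac{45631}{12755} + \frac{\sqrt{17781}}{31355} \approx -3.5732$)
$\frac{\left(-130\right) 40 - 104}{c} = \frac{\left(-130\right) 40 - 104}{- \frac{45631}{12755} + \frac{\sqrt{17781}}{31355}} = \frac{-5200 - 104}{- \frac{45631}{12755} + \frac{\sqrt{17781}}{31355}} = - \frac{5304}{- \frac{45631}{12755} + \frac{\sqrt{17781}}{31355}}$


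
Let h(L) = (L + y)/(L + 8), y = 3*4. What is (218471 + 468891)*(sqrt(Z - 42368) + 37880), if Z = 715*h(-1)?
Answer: 26037272560 + 35055462*I*sqrt(777)/7 ≈ 2.6037e+10 + 1.3959e+8*I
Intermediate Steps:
y = 12
h(L) = (12 + L)/(8 + L) (h(L) = (L + 12)/(L + 8) = (12 + L)/(8 + L))
Z = 7865/7 (Z = 715*((12 - 1)/(8 - 1)) = 715*(11/7) = 7865/7 ≈ 1123.6)
(218471 + 468891)*(sqrt(Z - 42368) + 37880) = (218471 + 468891)*(sqrt(7865/7 - 42368) + 37880) = 687362*(sqrt(-288711/7) + 37880) = 687362*(51*I*sqrt(777)/7 + 37880) = 687362*(37880 + 51*I*sqrt(777)/7) = 26037272560 + 35055462*I*sqrt(777)/7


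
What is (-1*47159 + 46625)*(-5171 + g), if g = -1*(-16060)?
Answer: -5814726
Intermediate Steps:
g = 16060
(-1*47159 + 46625)*(-5171 + g) = (-1*47159 + 46625)*(-5171 + 16060) = (-47159 + 46625)*10889 = -534*10889 = -5814726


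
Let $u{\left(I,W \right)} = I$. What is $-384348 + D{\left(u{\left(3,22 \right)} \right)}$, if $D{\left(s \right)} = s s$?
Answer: $-384339$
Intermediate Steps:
$D{\left(s \right)} = s^{2}$
$-384348 + D{\left(u{\left(3,22 \right)} \right)} = -384348 + 3^{2} = -384348 + 9 = -384339$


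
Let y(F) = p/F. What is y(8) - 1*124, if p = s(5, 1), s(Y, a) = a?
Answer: -991/8 ≈ -123.88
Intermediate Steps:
p = 1
y(F) = 1/F
y(8) - 1*124 = 1/8 - 1*124 = ⅛ - 124 = -991/8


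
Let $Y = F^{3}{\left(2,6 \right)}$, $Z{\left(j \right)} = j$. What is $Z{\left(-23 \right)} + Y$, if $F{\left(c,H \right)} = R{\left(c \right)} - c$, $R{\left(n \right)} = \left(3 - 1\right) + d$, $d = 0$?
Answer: $-23$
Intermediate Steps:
$R{\left(n \right)} = 2$ ($R{\left(n \right)} = \left(3 - 1\right) + 0 = 2 + 0 = 2$)
$F{\left(c,H \right)} = 2 - c$
$Y = 0$ ($Y = \left(2 - 2\right)^{3} = 0^{3} = 0$)
$Z{\left(-23 \right)} + Y = -23 + 0 = -23$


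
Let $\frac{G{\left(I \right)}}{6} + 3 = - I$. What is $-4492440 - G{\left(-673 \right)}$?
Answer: $-4496460$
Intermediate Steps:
$G{\left(I \right)} = -18 - 6 I$ ($G{\left(I \right)} = -18 + 6 \left(- I\right) = -18 - 6 I$)
$-4492440 - G{\left(-673 \right)} = -4492440 - \left(-18 - -4038\right) = -4492440 - \left(-18 + 4038\right) = -4492440 - 4020 = -4496460$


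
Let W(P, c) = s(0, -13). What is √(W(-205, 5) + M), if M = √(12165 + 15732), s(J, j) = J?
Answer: 27897^(¼) ≈ 12.924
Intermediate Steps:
W(P, c) = 0
M = √27897 ≈ 167.02
√(W(-205, 5) + M) = √(0 + √27897) = √(√27897) = 27897^(¼)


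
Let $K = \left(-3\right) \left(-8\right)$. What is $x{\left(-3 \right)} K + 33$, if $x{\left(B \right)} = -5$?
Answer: $-87$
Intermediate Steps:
$K = 24$
$x{\left(-3 \right)} K + 33 = \left(-5\right) 24 + 33 = -120 + 33 = -87$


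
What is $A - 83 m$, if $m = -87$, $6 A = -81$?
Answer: $\frac{14415}{2} \approx 7207.5$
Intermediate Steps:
$A = - \frac{27}{2}$ ($A = \frac{1}{6} \left(-81\right) = - \frac{27}{2} \approx -13.5$)
$A - 83 m = - \frac{27}{2} - -7221 = - \frac{27}{2} + 7221 = \frac{14415}{2}$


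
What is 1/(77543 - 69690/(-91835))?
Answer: 18367/1424246219 ≈ 1.2896e-5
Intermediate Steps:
1/(77543 - 69690/(-91835)) = 1/(77543 - 69690*(-1/91835)) = 1/(77543 + 13938/18367) = 1/(1424246219/18367) = 18367/1424246219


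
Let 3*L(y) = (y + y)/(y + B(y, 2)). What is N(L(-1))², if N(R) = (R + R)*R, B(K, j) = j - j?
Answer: 64/81 ≈ 0.79012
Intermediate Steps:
B(K, j) = 0
L(y) = ⅔ (L(y) = ((y + y)/(y + 0))/3 = ((2*y)/y)/3 = (⅓)*2 = ⅔)
N(R) = 2*R² (N(R) = (2*R)*R = 2*R²)
N(L(-1))² = (2*(⅔)²)² = (2*(4/9))² = (8/9)² = 64/81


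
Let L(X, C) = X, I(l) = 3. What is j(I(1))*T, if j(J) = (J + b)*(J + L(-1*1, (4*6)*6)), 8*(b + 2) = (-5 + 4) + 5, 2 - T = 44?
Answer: -126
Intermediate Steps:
T = -42 (T = 2 - 1*44 = 2 - 44 = -42)
b = -3/2 (b = -2 + ((-5 + 4) + 5)/8 = -2 + (-1 + 5)/8 = -2 + (1/8)*4 = -2 + 1/2 = -3/2 ≈ -1.5000)
j(J) = (-1 + J)*(-3/2 + J) (j(J) = (J - 3/2)*(J - 1*1) = (-3/2 + J)*(J - 1) = (-3/2 + J)*(-1 + J) = (-1 + J)*(-3/2 + J))
j(I(1))*T = (3/2 + 3**2 - 5/2*3)*(-42) = (3/2 + 9 - 15/2)*(-42) = 3*(-42) = -126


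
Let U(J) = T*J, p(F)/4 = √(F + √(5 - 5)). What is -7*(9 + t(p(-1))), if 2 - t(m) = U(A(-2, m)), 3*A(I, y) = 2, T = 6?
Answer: -49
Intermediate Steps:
A(I, y) = ⅔ (A(I, y) = (⅓)*2 = ⅔)
p(F) = 4*√F (p(F) = 4*√(F + √(5 - 5)) = 4*√(F + √0) = 4*√(F + 0) = 4*√F)
U(J) = 6*J
t(m) = -2 (t(m) = 2 - 6*2/3 = 2 - 1*4 = 2 - 4 = -2)
-7*(9 + t(p(-1))) = -7*(9 - 2) = -7*7 = -49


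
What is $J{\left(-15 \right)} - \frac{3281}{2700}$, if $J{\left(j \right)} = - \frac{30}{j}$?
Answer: $\frac{2119}{2700} \approx 0.78481$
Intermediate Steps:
$J{\left(-15 \right)} - \frac{3281}{2700} = - \frac{30}{-15} - \frac{3281}{2700} = \left(-30\right) \left(- \frac{1}{15}\right) - \frac{3281}{2700} = 2 - \frac{3281}{2700} = \frac{2119}{2700}$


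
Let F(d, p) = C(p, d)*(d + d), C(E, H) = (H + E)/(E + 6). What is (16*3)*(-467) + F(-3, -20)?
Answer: -156981/7 ≈ -22426.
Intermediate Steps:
C(E, H) = (E + H)/(6 + E)
F(d, p) = 2*d*(d + p)/(6 + p) (F(d, p) = ((p + d)/(6 + p))*(d + d) = ((d + p)/(6 + p))*(2*d) = 2*d*(d + p)/(6 + p))
(16*3)*(-467) + F(-3, -20) = (16*3)*(-467) + 2*(-3)*(-3 - 20)/(6 - 20) = 48*(-467) + 2*(-3)*(-23)/(-14) = -22416 + 2*(-3)*(-1/14)*(-23) = -22416 - 69/7 = -156981/7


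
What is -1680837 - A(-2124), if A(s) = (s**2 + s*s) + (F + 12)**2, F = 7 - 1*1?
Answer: -10703913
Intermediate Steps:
F = 6 (F = 7 - 1 = 6)
A(s) = 324 + 2*s**2 (A(s) = (s**2 + s*s) + (6 + 12)**2 = (s**2 + s**2) + 18**2 = 2*s**2 + 324 = 324 + 2*s**2)
-1680837 - A(-2124) = -1680837 - (324 + 2*(-2124)**2) = -1680837 - (324 + 2*4511376) = -1680837 - (324 + 9022752) = -1680837 - 1*9023076 = -1680837 - 9023076 = -10703913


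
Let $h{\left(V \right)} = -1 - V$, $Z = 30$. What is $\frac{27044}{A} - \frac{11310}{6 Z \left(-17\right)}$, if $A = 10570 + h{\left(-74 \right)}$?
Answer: $\frac{6770899}{1085586} \approx 6.2371$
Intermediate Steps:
$A = 10643$ ($A = 10570 - -73 = 10570 + \left(-1 + 74\right) = 10570 + 73 = 10643$)
$\frac{27044}{A} - \frac{11310}{6 Z \left(-17\right)} = \frac{27044}{10643} - \frac{11310}{6 \cdot 30 \left(-17\right)} = 27044 \cdot \frac{1}{10643} - \frac{11310}{180 \left(-17\right)} = \frac{27044}{10643} - \frac{11310}{-3060} = \frac{27044}{10643} - - \frac{377}{102} = \frac{27044}{10643} + \frac{377}{102} = \frac{6770899}{1085586}$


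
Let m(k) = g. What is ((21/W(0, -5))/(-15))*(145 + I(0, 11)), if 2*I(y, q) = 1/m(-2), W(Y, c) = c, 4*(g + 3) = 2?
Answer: 5068/125 ≈ 40.544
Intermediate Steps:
g = -5/2 (g = -3 + (¼)*2 = -3 + ½ = -5/2 ≈ -2.5000)
m(k) = -5/2
I(y, q) = -⅕ (I(y, q) = 1/(2*(-5/2)) = (½)*(-⅖) = -⅕)
((21/W(0, -5))/(-15))*(145 + I(0, 11)) = ((21/(-5))/(-15))*(145 - ⅕) = ((21*(-⅕))*(-1/15))*(724/5) = -21/5*(-1/15)*(724/5) = (7/25)*(724/5) = 5068/125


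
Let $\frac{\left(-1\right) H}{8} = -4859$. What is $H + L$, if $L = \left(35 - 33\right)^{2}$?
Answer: $38876$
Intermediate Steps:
$H = 38872$ ($H = \left(-8\right) \left(-4859\right) = 38872$)
$L = 4$ ($L = 2^{2} = 4$)
$H + L = 38872 + 4 = 38876$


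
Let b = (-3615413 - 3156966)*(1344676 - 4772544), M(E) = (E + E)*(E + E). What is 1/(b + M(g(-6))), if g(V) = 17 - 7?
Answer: 1/23214821258372 ≈ 4.3076e-14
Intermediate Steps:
g(V) = 10
M(E) = 4*E² (M(E) = (2*E)*(2*E) = 4*E²)
b = 23214821257972 (b = -6772379*(-3427868) = 23214821257972)
1/(b + M(g(-6))) = 1/(23214821257972 + 4*10²) = 1/(23214821257972 + 4*100) = 1/(23214821257972 + 400) = 1/23214821258372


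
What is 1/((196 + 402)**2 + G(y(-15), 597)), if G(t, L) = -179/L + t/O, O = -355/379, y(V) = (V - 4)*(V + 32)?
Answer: 211935/75861823144 ≈ 2.7937e-6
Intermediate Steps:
y(V) = (-4 + V)*(32 + V)
O = -355/379 (O = -355*1/379 = -355/379 ≈ -0.93668)
G(t, L) = -179/L - 379*t/355 (G(t, L) = -179/L + t/(-355/379) = -179/L + t*(-379/355) = -179/L - 379*t/355)
1/((196 + 402)**2 + G(y(-15), 597)) = 1/((196 + 402)**2 + (-179/597 - 379*(-128 + (-15)**2 + 28*(-15))/355)) = 1/(598**2 + (-179*1/597 - 379*(-128 + 225 - 420)/355)) = 1/(357604 + (-179/597 - 379/355*(-323))) = 1/(357604 + (-179/597 + 122417/355)) = 1/(357604 + 73019404/211935) = 1/(75861823144/211935) = 211935/75861823144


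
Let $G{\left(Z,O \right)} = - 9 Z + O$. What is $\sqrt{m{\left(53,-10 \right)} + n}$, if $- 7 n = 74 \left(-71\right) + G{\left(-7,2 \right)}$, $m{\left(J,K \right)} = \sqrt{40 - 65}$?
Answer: $\frac{\sqrt{36323 + 245 i}}{7} \approx 27.227 + 0.091822 i$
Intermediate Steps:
$G{\left(Z,O \right)} = O - 9 Z$
$m{\left(J,K \right)} = 5 i$ ($m{\left(J,K \right)} = \sqrt{-25} = 5 i$)
$n = \frac{5189}{7}$ ($n = - \frac{74 \left(-71\right) + \left(2 - -63\right)}{7} = - \frac{-5254 + \left(2 + 63\right)}{7} = - \frac{-5254 + 65}{7} = \left(- \frac{1}{7}\right) \left(-5189\right) = \frac{5189}{7} \approx 741.29$)
$\sqrt{m{\left(53,-10 \right)} + n} = \sqrt{5 i + \frac{5189}{7}} = \sqrt{\frac{5189}{7} + 5 i}$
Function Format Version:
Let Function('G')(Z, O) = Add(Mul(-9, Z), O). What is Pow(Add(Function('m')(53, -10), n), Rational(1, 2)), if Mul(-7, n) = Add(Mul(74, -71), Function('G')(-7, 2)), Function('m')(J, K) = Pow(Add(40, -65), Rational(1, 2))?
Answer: Mul(Rational(1, 7), Pow(Add(36323, Mul(245, I)), Rational(1, 2))) ≈ Add(27.227, Mul(0.091822, I))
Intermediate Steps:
Function('G')(Z, O) = Add(O, Mul(-9, Z))
Function('m')(J, K) = Mul(5, I) (Function('m')(J, K) = Pow(-25, Rational(1, 2)) = Mul(5, I))
n = Rational(5189, 7) (n = Mul(Rational(-1, 7), Add(Mul(74, -71), Add(2, Mul(-9, -7)))) = Mul(Rational(-1, 7), Add(-5254, Add(2, 63))) = Mul(Rational(-1, 7), Add(-5254, 65)) = Mul(Rational(-1, 7), -5189) = Rational(5189, 7) ≈ 741.29)
Pow(Add(Function('m')(53, -10), n), Rational(1, 2)) = Pow(Add(Mul(5, I), Rational(5189, 7)), Rational(1, 2)) = Pow(Add(Rational(5189, 7), Mul(5, I)), Rational(1, 2))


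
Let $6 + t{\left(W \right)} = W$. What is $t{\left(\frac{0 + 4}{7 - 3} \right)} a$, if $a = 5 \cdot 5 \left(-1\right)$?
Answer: $125$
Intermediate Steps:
$t{\left(W \right)} = -6 + W$
$a = -25$ ($a = 25 \left(-1\right) = -25$)
$t{\left(\frac{0 + 4}{7 - 3} \right)} a = \left(-6 + \frac{0 + 4}{7 - 3}\right) \left(-25\right) = \left(-6 + \frac{4}{4}\right) \left(-25\right) = \left(-6 + 4 \cdot \frac{1}{4}\right) \left(-25\right) = \left(-6 + 1\right) \left(-25\right) = \left(-5\right) \left(-25\right) = 125$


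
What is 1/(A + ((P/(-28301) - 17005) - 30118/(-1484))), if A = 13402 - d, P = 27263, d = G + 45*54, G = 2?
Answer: -2999906/18046439051 ≈ -0.00016623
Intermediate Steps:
d = 2432 (d = 2 + 45*54 = 2 + 2430 = 2432)
A = 10970 (A = 13402 - 1*2432 = 13402 - 2432 = 10970)
1/(A + ((P/(-28301) - 17005) - 30118/(-1484))) = 1/(10970 + ((27263/(-28301) - 17005) - 30118/(-1484))) = 1/(10970 + ((27263*(-1/28301) - 17005) - 30118*(-1/1484))) = 1/(10970 + ((-27263/28301 - 17005) + 15059/742)) = 1/(10970 + (-481285768/28301 + 15059/742)) = 1/(10970 - 50955407871/2999906) = 1/(-18046439051/2999906) = -2999906/18046439051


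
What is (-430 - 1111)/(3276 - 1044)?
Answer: -1541/2232 ≈ -0.69041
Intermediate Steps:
(-430 - 1111)/(3276 - 1044) = -1541/2232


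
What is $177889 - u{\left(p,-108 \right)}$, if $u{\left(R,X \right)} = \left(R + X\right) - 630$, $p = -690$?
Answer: $179317$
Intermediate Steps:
$u{\left(R,X \right)} = -630 + R + X$
$177889 - u{\left(p,-108 \right)} = 177889 - \left(-630 - 690 - 108\right) = 177889 - -1428 = 177889 + 1428 = 179317$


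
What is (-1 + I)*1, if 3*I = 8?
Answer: 5/3 ≈ 1.6667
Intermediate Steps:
I = 8/3 (I = (1/3)*8 = 8/3 ≈ 2.6667)
(-1 + I)*1 = (-1 + 8/3)*1 = (5/3)*1 = 5/3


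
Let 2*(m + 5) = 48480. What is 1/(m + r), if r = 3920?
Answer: 1/28155 ≈ 3.5518e-5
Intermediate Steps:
m = 24235 (m = -5 + (1/2)*48480 = -5 + 24240 = 24235)
1/(m + r) = 1/(24235 + 3920) = 1/28155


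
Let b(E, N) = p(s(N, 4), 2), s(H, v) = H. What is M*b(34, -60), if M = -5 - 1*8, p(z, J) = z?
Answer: 780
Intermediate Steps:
b(E, N) = N
M = -13 (M = -5 - 8 = -13)
M*b(34, -60) = -13*(-60) = 780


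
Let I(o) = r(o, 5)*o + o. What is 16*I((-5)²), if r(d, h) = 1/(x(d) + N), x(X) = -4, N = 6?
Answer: 600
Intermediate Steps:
r(d, h) = ½ (r(d, h) = 1/(-4 + 6) = 1/2 = ½)
I(o) = 3*o/2 (I(o) = o/2 + o = 3*o/2)
16*I((-5)²) = 16*((3/2)*(-5)²) = 16*((3/2)*25) = 16*(75/2) = 600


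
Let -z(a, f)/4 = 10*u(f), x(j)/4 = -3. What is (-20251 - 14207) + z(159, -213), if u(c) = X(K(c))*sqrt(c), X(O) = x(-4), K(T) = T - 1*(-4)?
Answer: -34458 + 480*I*sqrt(213) ≈ -34458.0 + 7005.4*I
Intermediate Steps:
K(T) = 4 + T (K(T) = T + 4 = 4 + T)
x(j) = -12 (x(j) = 4*(-3) = -12)
X(O) = -12
u(c) = -12*sqrt(c)
z(a, f) = 480*sqrt(f) (z(a, f) = -40*(-12*sqrt(f)) = -(-480)*sqrt(f) = 480*sqrt(f))
(-20251 - 14207) + z(159, -213) = (-20251 - 14207) + 480*sqrt(-213) = -34458 + 480*(I*sqrt(213)) = -34458 + 480*I*sqrt(213)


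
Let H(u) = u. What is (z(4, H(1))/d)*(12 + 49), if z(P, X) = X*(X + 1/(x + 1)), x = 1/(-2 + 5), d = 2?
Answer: 427/8 ≈ 53.375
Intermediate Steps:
x = ⅓ (x = 1/3 = ⅓ ≈ 0.33333)
z(P, X) = X*(¾ + X) (z(P, X) = X*(X + 1/(⅓ + 1)) = X*(X + 1/(4/3)) = X*(X + ¾) = X*(¾ + X))
(z(4, H(1))/d)*(12 + 49) = (((¼)*1*(3 + 4*1))/2)*(12 + 49) = (((¼)*1*(3 + 4))*(½))*61 = (((¼)*1*7)*(½))*61 = ((7/4)*(½))*61 = (7/8)*61 = 427/8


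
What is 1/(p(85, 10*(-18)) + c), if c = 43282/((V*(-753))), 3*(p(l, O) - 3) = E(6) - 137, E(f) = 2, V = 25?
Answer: -18825/833932 ≈ -0.022574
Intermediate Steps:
p(l, O) = -42 (p(l, O) = 3 + (2 - 137)/3 = 3 + (⅓)*(-135) = 3 - 45 = -42)
c = -43282/18825 (c = 43282/((25*(-753))) = 43282/(-18825) = 43282*(-1/18825) = -43282/18825 ≈ -2.2992)
1/(p(85, 10*(-18)) + c) = 1/(-42 - 43282/18825) = 1/(-833932/18825) = -18825/833932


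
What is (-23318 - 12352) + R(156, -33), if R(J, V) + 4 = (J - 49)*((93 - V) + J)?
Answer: -5500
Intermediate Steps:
R(J, V) = -4 + (-49 + J)*(93 + J - V) (R(J, V) = -4 + (J - 49)*((93 - V) + J) = -4 + (-49 + J)*(93 + J - V))
(-23318 - 12352) + R(156, -33) = (-23318 - 12352) + (-4561 + 156² + 44*156 + 49*(-33) - 1*156*(-33)) = -35670 + (-4561 + 24336 + 6864 - 1617 + 5148) = -35670 + 30170 = -5500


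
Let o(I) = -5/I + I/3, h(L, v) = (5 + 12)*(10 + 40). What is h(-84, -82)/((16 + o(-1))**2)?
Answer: 3825/1922 ≈ 1.9901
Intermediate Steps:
h(L, v) = 850 (h(L, v) = 17*50 = 850)
o(I) = -5/I + I/3 (o(I) = -5/I + I*(1/3) = -5/I + I/3)
h(-84, -82)/((16 + o(-1))**2) = 850/((16 + (-5/(-1) + (1/3)*(-1)))**2) = 850/((16 + (-5*(-1) - 1/3))**2) = 850/((16 + (5 - 1/3))**2) = 850/((16 + 14/3)**2) = 850/((62/3)**2) = 850/(3844/9) = 850*(9/3844) = 3825/1922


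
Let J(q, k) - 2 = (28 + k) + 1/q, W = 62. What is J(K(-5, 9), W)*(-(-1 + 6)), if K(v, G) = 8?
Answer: -3685/8 ≈ -460.63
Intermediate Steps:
J(q, k) = 30 + k + 1/q (J(q, k) = 2 + ((28 + k) + 1/q) = 2 + (28 + k + 1/q) = 30 + k + 1/q)
J(K(-5, 9), W)*(-(-1 + 6)) = (30 + 62 + 1/8)*(-(-1 + 6)) = (30 + 62 + ⅛)*(-1*5) = (737/8)*(-5) = -3685/8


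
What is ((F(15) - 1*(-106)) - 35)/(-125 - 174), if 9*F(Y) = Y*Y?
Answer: -96/299 ≈ -0.32107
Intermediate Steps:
F(Y) = Y²/9 (F(Y) = (Y*Y)/9 = Y²/9)
((F(15) - 1*(-106)) - 35)/(-125 - 174) = (((⅑)*15² - 1*(-106)) - 35)/(-125 - 174) = (((⅑)*225 + 106) - 35)/(-299) = ((25 + 106) - 35)*(-1/299) = (131 - 35)*(-1/299) = 96*(-1/299) = -96/299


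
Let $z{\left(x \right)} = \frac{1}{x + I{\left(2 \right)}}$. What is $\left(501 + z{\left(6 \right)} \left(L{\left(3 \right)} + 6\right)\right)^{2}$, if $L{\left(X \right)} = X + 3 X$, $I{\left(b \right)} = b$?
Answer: $\frac{4052169}{16} \approx 2.5326 \cdot 10^{5}$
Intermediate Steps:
$L{\left(X \right)} = 4 X$
$z{\left(x \right)} = \frac{1}{2 + x}$ ($z{\left(x \right)} = \frac{1}{x + 2} = \frac{1}{2 + x}$)
$\left(501 + z{\left(6 \right)} \left(L{\left(3 \right)} + 6\right)\right)^{2} = \left(501 + \frac{4 \cdot 3 + 6}{2 + 6}\right)^{2} = \left(501 + \frac{12 + 6}{8}\right)^{2} = \left(501 + \frac{1}{8} \cdot 18\right)^{2} = \left(501 + \frac{9}{4}\right)^{2} = \left(\frac{2013}{4}\right)^{2} = \frac{4052169}{16}$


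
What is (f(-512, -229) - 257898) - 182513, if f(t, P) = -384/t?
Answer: -1761641/4 ≈ -4.4041e+5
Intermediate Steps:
(f(-512, -229) - 257898) - 182513 = (-384/(-512) - 257898) - 182513 = (-384*(-1/512) - 257898) - 182513 = (¾ - 257898) - 182513 = -1031589/4 - 182513 = -1761641/4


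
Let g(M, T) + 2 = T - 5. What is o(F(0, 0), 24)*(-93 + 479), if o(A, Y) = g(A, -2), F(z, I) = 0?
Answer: -3474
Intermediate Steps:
g(M, T) = -7 + T (g(M, T) = -2 + (T - 5) = -2 + (-5 + T) = -7 + T)
o(A, Y) = -9 (o(A, Y) = -7 - 2 = -9)
o(F(0, 0), 24)*(-93 + 479) = -9*(-93 + 479) = -9*386 = -3474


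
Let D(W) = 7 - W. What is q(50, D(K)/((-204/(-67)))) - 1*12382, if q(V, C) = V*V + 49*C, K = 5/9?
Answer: -8976469/918 ≈ -9778.3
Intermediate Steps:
K = 5/9 (K = 5*(⅑) = 5/9 ≈ 0.55556)
q(V, C) = V² + 49*C
q(50, D(K)/((-204/(-67)))) - 1*12382 = (50² + 49*((7 - 1*5/9)/((-204/(-67))))) - 1*12382 = (2500 + 49*((7 - 5/9)/((-204*(-1/67))))) - 12382 = (2500 + 49*(58/(9*(204/67)))) - 12382 = (2500 + 49*((58/9)*(67/204))) - 12382 = (2500 + 49*(1943/918)) - 12382 = (2500 + 95207/918) - 12382 = 2390207/918 - 12382 = -8976469/918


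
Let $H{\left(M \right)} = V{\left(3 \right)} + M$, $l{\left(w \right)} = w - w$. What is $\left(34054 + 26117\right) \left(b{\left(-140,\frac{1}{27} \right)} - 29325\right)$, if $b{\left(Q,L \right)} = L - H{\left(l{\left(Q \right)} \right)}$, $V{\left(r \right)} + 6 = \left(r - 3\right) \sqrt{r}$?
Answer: $- \frac{15877361884}{9} \approx -1.7642 \cdot 10^{9}$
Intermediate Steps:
$l{\left(w \right)} = 0$
$V{\left(r \right)} = -6 + \sqrt{r} \left(-3 + r\right)$ ($V{\left(r \right)} = -6 + \left(r - 3\right) \sqrt{r} = -6 + \left(-3 + r\right) \sqrt{r} = -6 + \sqrt{r} \left(-3 + r\right)$)
$H{\left(M \right)} = -6 + M$ ($H{\left(M \right)} = \left(-6 + 3^{\frac{3}{2}} - 3 \sqrt{3}\right) + M = \left(-6 + 3 \sqrt{3} - 3 \sqrt{3}\right) + M = -6 + M$)
$b{\left(Q,L \right)} = 6 + L$ ($b{\left(Q,L \right)} = L - \left(-6 + 0\right) = L - -6 = L + 6 = 6 + L$)
$\left(34054 + 26117\right) \left(b{\left(-140,\frac{1}{27} \right)} - 29325\right) = \left(34054 + 26117\right) \left(\left(6 + \frac{1}{27}\right) - 29325\right) = 60171 \left(\left(6 + \frac{1}{27}\right) - 29325\right) = 60171 \left(\frac{163}{27} - 29325\right) = 60171 \left(- \frac{791612}{27}\right) = - \frac{15877361884}{9}$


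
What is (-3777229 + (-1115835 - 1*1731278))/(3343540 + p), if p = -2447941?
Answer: -736038/99511 ≈ -7.3965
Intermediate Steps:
(-3777229 + (-1115835 - 1*1731278))/(3343540 + p) = (-3777229 + (-1115835 - 1*1731278))/(3343540 - 2447941) = (-3777229 + (-1115835 - 1731278))/895599 = (-3777229 - 2847113)*(1/895599) = -6624342*1/895599 = -736038/99511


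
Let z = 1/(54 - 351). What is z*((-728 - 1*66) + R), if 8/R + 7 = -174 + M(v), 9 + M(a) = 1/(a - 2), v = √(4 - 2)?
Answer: 57934090/21669417 - 8*√2/21669417 ≈ 2.6735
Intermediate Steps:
v = √2 ≈ 1.4142
z = -1/297 (z = 1/(-297) = -1/297 ≈ -0.0033670)
M(a) = -9 + 1/(-2 + a) (M(a) = -9 + 1/(a - 2) = -9 + 1/(-2 + a))
R = 8/(-181 + (19 - 9*√2)/(-2 + √2)) (R = 8/(-7 + (-174 + (19 - 9*√2)/(-2 + √2))) = 8/(-181 + (19 - 9*√2)/(-2 + √2)) ≈ -0.041730)
z*((-728 - 1*66) + R) = -((-728 - 1*66) + (-3056/72961 + 8*√2/72961))/297 = -((-728 - 66) + (-3056/72961 + 8*√2/72961))/297 = -(-794 + (-3056/72961 + 8*√2/72961))/297 = -(-57934090/72961 + 8*√2/72961)/297 = 57934090/21669417 - 8*√2/21669417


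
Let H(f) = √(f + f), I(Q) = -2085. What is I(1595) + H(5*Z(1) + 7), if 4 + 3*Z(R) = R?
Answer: -2083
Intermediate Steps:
Z(R) = -4/3 + R/3
H(f) = √2*√f (H(f) = √(2*f) = √2*√f)
I(1595) + H(5*Z(1) + 7) = -2085 + √2*√(5*(-4/3 + (⅓)*1) + 7) = -2085 + √2*√(5*(-4/3 + ⅓) + 7) = -2085 + √2*√(5*(-1) + 7) = -2085 + √2*√(-5 + 7) = -2085 + √2*√2 = -2085 + 2 = -2083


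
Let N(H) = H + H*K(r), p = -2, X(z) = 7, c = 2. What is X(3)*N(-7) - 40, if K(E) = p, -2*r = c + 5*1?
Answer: 9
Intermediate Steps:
r = -7/2 (r = -(2 + 5*1)/2 = -(2 + 5)/2 = -½*7 = -7/2 ≈ -3.5000)
K(E) = -2
N(H) = -H (N(H) = H + H*(-2) = H - 2*H = -H)
X(3)*N(-7) - 40 = 7*(-1*(-7)) - 40 = 7*7 - 40 = 49 - 40 = 9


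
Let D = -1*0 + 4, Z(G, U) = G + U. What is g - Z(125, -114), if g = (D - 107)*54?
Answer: -5573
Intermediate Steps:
D = 4 (D = 0 + 4 = 4)
g = -5562 (g = (4 - 107)*54 = -103*54 = -5562)
g - Z(125, -114) = -5562 - (125 - 114) = -5562 - 1*11 = -5562 - 11 = -5573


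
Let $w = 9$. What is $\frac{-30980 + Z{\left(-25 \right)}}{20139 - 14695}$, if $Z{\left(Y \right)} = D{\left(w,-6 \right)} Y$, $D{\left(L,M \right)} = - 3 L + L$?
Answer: $- \frac{15265}{2722} \approx -5.608$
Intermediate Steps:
$D{\left(L,M \right)} = - 2 L$
$Z{\left(Y \right)} = - 18 Y$ ($Z{\left(Y \right)} = \left(-2\right) 9 Y = - 18 Y$)
$\frac{-30980 + Z{\left(-25 \right)}}{20139 - 14695} = \frac{-30980 - -450}{20139 - 14695} = \frac{-30980 + 450}{5444} = \left(-30530\right) \frac{1}{5444} = - \frac{15265}{2722}$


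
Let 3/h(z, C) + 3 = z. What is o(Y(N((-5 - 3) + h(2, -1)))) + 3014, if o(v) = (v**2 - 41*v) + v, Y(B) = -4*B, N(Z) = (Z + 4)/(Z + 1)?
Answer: 78346/25 ≈ 3133.8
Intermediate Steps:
h(z, C) = 3/(-3 + z)
N(Z) = (4 + Z)/(1 + Z)
o(v) = v**2 - 40*v
o(Y(N((-5 - 3) + h(2, -1)))) + 3014 = (-4*(4 + ((-5 - 3) + 3/(-3 + 2)))/(1 + ((-5 - 3) + 3/(-3 + 2))))*(-40 - 4*(4 + ((-5 - 3) + 3/(-3 + 2)))/(1 + ((-5 - 3) + 3/(-3 + 2)))) + 3014 = (-4*(4 + (-8 + 3/(-1)))/(1 + (-8 + 3/(-1))))*(-40 - 4*(4 + (-8 + 3/(-1)))/(1 + (-8 + 3/(-1)))) + 3014 = (-4*(4 + (-8 + 3*(-1)))/(1 + (-8 + 3*(-1))))*(-40 - 4*(4 + (-8 + 3*(-1)))/(1 + (-8 + 3*(-1)))) + 3014 = (-4*(4 + (-8 - 3))/(1 + (-8 - 3)))*(-40 - 4*(4 + (-8 - 3))/(1 + (-8 - 3))) + 3014 = (-4*(4 - 11)/(1 - 11))*(-40 - 4*(4 - 11)/(1 - 11)) + 3014 = (-4*(-7)/(-10))*(-40 - 4*(-7)/(-10)) + 3014 = (-(-2)*(-7)/5)*(-40 - (-2)*(-7)/5) + 3014 = (-4*7/10)*(-40 - 4*7/10) + 3014 = -14*(-40 - 14/5)/5 + 3014 = -14/5*(-214/5) + 3014 = 2996/25 + 3014 = 78346/25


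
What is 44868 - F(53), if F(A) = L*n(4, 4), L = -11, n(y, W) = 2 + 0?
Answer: 44890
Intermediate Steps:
n(y, W) = 2
F(A) = -22 (F(A) = -11*2 = -22)
44868 - F(53) = 44868 - 1*(-22) = 44868 + 22 = 44890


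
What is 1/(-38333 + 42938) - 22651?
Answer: -104307854/4605 ≈ -22651.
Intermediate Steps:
1/(-38333 + 42938) - 22651 = 1/4605 - 22651 = -104307854/4605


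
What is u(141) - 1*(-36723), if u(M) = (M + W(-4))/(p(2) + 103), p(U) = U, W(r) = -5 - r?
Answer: 110173/3 ≈ 36724.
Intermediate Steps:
u(M) = -1/105 + M/105 (u(M) = (M + (-5 - 1*(-4)))/(2 + 103) = (M + (-5 + 4))/105 = (M - 1)*(1/105) = (-1 + M)*(1/105) = -1/105 + M/105)
u(141) - 1*(-36723) = (-1/105 + (1/105)*141) - 1*(-36723) = (-1/105 + 47/35) + 36723 = 4/3 + 36723 = 110173/3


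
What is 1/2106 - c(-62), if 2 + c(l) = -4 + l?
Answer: 143209/2106 ≈ 68.000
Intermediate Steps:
c(l) = -6 + l (c(l) = -2 + (-4 + l) = -6 + l)
1/2106 - c(-62) = 1/2106 - (-6 - 62) = 1/2106 - 1*(-68) = 1/2106 + 68 = 143209/2106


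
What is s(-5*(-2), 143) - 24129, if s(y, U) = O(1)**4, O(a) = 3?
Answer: -24048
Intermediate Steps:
s(y, U) = 81 (s(y, U) = 3**4 = 81)
s(-5*(-2), 143) - 24129 = 81 - 24129 = -24048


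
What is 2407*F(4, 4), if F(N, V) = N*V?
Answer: 38512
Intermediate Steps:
2407*F(4, 4) = 2407*(4*4) = 2407*16 = 38512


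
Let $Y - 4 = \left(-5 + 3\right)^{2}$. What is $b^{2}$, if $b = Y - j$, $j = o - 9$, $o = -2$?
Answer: $361$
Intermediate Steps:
$j = -11$ ($j = -2 - 9 = -11$)
$Y = 8$ ($Y = 4 + \left(-5 + 3\right)^{2} = 4 + \left(-2\right)^{2} = 4 + 4 = 8$)
$b = 19$ ($b = 8 - -11 = 8 + 11 = 19$)
$b^{2} = 19^{2} = 361$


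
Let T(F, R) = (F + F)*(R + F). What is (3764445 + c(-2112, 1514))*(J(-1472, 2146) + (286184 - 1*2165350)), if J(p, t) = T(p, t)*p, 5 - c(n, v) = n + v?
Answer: 10989970541881968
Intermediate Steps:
c(n, v) = 5 - n - v (c(n, v) = 5 - (n + v) = 5 + (-n - v) = 5 - n - v)
T(F, R) = 2*F*(F + R) (T(F, R) = (2*F)*(F + R) = 2*F*(F + R))
J(p, t) = 2*p²*(p + t) (J(p, t) = (2*p*(p + t))*p = 2*p²*(p + t))
(3764445 + c(-2112, 1514))*(J(-1472, 2146) + (286184 - 1*2165350)) = (3764445 + (5 - 1*(-2112) - 1*1514))*(2*(-1472)²*(-1472 + 2146) + (286184 - 1*2165350)) = (3764445 + (5 + 2112 - 1514))*(2*2166784*674 + (286184 - 2165350)) = (3764445 + 603)*(2920824832 - 1879166) = 3765048*2918945666 = 10989970541881968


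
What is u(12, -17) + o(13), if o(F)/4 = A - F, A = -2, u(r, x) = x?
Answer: -77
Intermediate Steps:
o(F) = -8 - 4*F (o(F) = 4*(-2 - F) = -8 - 4*F)
u(12, -17) + o(13) = -17 + (-8 - 4*13) = -17 + (-8 - 52) = -17 - 60 = -77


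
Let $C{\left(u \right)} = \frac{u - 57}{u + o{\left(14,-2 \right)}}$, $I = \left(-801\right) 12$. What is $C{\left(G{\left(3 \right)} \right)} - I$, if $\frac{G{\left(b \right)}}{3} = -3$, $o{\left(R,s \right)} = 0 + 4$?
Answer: $\frac{48126}{5} \approx 9625.2$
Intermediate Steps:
$o{\left(R,s \right)} = 4$
$G{\left(b \right)} = -9$ ($G{\left(b \right)} = 3 \left(-3\right) = -9$)
$I = -9612$
$C{\left(u \right)} = \frac{-57 + u}{4 + u}$ ($C{\left(u \right)} = \frac{u - 57}{u + 4} = \frac{-57 + u}{4 + u}$)
$C{\left(G{\left(3 \right)} \right)} - I = \frac{-57 - 9}{4 - 9} - -9612 = \frac{1}{-5} \left(-66\right) + 9612 = \left(- \frac{1}{5}\right) \left(-66\right) + 9612 = \frac{66}{5} + 9612 = \frac{48126}{5}$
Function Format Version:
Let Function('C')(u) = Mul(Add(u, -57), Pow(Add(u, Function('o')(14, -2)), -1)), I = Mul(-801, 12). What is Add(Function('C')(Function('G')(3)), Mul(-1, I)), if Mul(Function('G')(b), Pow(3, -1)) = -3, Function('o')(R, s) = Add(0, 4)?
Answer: Rational(48126, 5) ≈ 9625.2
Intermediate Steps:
Function('o')(R, s) = 4
Function('G')(b) = -9 (Function('G')(b) = Mul(3, -3) = -9)
I = -9612
Function('C')(u) = Mul(Pow(Add(4, u), -1), Add(-57, u)) (Function('C')(u) = Mul(Add(u, -57), Pow(Add(u, 4), -1)) = Mul(Add(-57, u), Pow(Add(4, u), -1)) = Mul(Pow(Add(4, u), -1), Add(-57, u)))
Add(Function('C')(Function('G')(3)), Mul(-1, I)) = Add(Mul(Pow(Add(4, -9), -1), Add(-57, -9)), Mul(-1, -9612)) = Add(Mul(Pow(-5, -1), -66), 9612) = Add(Mul(Rational(-1, 5), -66), 9612) = Add(Rational(66, 5), 9612) = Rational(48126, 5)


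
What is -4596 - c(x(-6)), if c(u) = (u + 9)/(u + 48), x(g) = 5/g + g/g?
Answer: -1328299/289 ≈ -4596.2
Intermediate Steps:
x(g) = 1 + 5/g (x(g) = 5/g + 1 = 1 + 5/g)
c(u) = (9 + u)/(48 + u)
-4596 - c(x(-6)) = -4596 - (9 + (5 - 6)/(-6))/(48 + (5 - 6)/(-6)) = -4596 - (9 - ⅙*(-1))/(48 - ⅙*(-1)) = -4596 - (9 + ⅙)/(48 + ⅙) = -4596 - 55/(289/6*6) = -4596 - 6*55/(289*6) = -4596 - 1*55/289 = -4596 - 55/289 = -1328299/289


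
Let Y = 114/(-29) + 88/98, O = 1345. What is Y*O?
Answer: -5796950/1421 ≈ -4079.5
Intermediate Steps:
Y = -4310/1421 (Y = 114*(-1/29) + 88*(1/98) = -114/29 + 44/49 = -4310/1421 ≈ -3.0331)
Y*O = -4310/1421*1345 = -5796950/1421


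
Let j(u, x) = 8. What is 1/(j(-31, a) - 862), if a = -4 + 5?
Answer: -1/854 ≈ -0.0011710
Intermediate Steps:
a = 1
1/(j(-31, a) - 862) = 1/(8 - 862) = 1/(-854) = -1/854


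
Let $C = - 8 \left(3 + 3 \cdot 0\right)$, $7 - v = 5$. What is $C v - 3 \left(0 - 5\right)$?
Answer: $-33$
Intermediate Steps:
$v = 2$ ($v = 7 - 5 = 2$)
$C = -24$ ($C = - 8 \left(3 + 0\right) = \left(-8\right) 3 = -24$)
$C v - 3 \left(0 - 5\right) = \left(-24\right) 2 - 3 \left(0 - 5\right) = -48 - -15 = -48 + 15 = -33$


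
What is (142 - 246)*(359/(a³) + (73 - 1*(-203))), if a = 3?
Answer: -812344/27 ≈ -30087.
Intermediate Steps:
(142 - 246)*(359/(a³) + (73 - 1*(-203))) = (142 - 246)*(359/(3³) + (73 - 1*(-203))) = -104*(359/27 + (73 + 203)) = -104*(359*(1/27) + 276) = -104*(359/27 + 276) = -104*7811/27 = -812344/27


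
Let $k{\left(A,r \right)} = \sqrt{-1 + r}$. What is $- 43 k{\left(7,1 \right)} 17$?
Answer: $0$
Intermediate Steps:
$- 43 k{\left(7,1 \right)} 17 = - 43 \sqrt{-1 + 1} \cdot 17 = - 43 \sqrt{0} \cdot 17 = \left(-43\right) 0 \cdot 17 = 0 \cdot 17 = 0$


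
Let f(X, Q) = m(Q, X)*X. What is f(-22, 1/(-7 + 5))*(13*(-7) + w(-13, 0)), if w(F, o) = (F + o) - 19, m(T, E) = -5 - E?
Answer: 46002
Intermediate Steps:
w(F, o) = -19 + F + o
f(X, Q) = X*(-5 - X) (f(X, Q) = (-5 - X)*X = X*(-5 - X))
f(-22, 1/(-7 + 5))*(13*(-7) + w(-13, 0)) = (-1*(-22)*(5 - 22))*(13*(-7) + (-19 - 13 + 0)) = (-1*(-22)*(-17))*(-91 - 32) = -374*(-123) = 46002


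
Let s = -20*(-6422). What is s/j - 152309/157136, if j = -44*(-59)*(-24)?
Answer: -927250243/305943792 ≈ -3.0308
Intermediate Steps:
j = -62304 (j = 2596*(-24) = -62304)
s = 128440
s/j - 152309/157136 = 128440/(-62304) - 152309/157136 = 128440*(-1/62304) - 152309*1/157136 = -16055/7788 - 152309/157136 = -927250243/305943792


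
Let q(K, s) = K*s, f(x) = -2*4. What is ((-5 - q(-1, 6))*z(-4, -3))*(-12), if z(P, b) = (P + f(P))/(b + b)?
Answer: -24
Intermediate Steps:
f(x) = -8
z(P, b) = (-8 + P)/(2*b) (z(P, b) = (P - 8)/(b + b) = (-8 + P)/((2*b)) = (-8 + P)*(1/(2*b)) = (-8 + P)/(2*b))
((-5 - q(-1, 6))*z(-4, -3))*(-12) = ((-5 - (-1)*6)*((½)*(-8 - 4)/(-3)))*(-12) = ((-5 - 1*(-6))*((½)*(-⅓)*(-12)))*(-12) = ((-5 + 6)*2)*(-12) = (1*2)*(-12) = 2*(-12) = -24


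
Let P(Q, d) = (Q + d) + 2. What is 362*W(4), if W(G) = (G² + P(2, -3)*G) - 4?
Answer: 5792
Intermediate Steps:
P(Q, d) = 2 + Q + d
W(G) = -4 + G + G² (W(G) = (G² + (2 + 2 - 3)*G) - 4 = (G² + 1*G) - 4 = (G² + G) - 4 = (G + G²) - 4 = -4 + G + G²)
362*W(4) = 362*(-4 + 4 + 4²) = 362*(-4 + 4 + 16) = 362*16 = 5792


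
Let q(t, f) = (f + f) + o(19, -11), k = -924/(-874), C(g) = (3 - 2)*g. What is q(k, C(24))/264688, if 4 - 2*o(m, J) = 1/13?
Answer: 1299/6881888 ≈ 0.00018876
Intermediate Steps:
C(g) = g (C(g) = 1*g = g)
o(m, J) = 51/26 (o(m, J) = 2 - ½/13 = 2 - ½*1/13 = 2 - 1/26 = 51/26)
k = 462/437 (k = -924*(-1/874) = 462/437 ≈ 1.0572)
q(t, f) = 51/26 + 2*f (q(t, f) = (f + f) + 51/26 = 2*f + 51/26 = 51/26 + 2*f)
q(k, C(24))/264688 = (51/26 + 2*24)/264688 = (51/26 + 48)*(1/264688) = (1299/26)*(1/264688) = 1299/6881888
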